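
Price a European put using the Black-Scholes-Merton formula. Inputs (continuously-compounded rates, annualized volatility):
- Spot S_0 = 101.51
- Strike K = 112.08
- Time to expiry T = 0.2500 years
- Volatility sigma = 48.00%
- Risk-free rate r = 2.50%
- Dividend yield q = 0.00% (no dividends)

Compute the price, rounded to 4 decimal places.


d1 = (ln(S/K) + (r - q + 0.5*sigma^2) * T) / (sigma * sqrt(T)) = -0.26668994
d2 = d1 - sigma * sqrt(T) = -0.50668994
exp(-rT) = 0.99376949; exp(-qT) = 1.00000000
P = K * exp(-rT) * N(-d2) - S_0 * exp(-qT) * N(-d1)
N(-d1) = 0.60514605; N(-d2) = 0.69381381
P = 112.0800 * 0.99376949 * 0.69381381 - 101.5100 * 1.00000000 * 0.60514605 = 15.8498

Answer: Price = 15.8498


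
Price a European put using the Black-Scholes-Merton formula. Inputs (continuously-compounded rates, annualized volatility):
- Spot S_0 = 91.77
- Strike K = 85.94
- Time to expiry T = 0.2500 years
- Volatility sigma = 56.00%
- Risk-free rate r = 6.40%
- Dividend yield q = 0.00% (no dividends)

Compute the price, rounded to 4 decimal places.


d1 = (ln(S/K) + (r - q + 0.5*sigma^2) * T) / (sigma * sqrt(T)) = 0.43155739
d2 = d1 - sigma * sqrt(T) = 0.15155739
exp(-rT) = 0.98412732; exp(-qT) = 1.00000000
P = K * exp(-rT) * N(-d2) - S_0 * exp(-qT) * N(-d1)
N(-d1) = 0.33303157; N(-d2) = 0.43976802
P = 85.9400 * 0.98412732 * 0.43976802 - 91.7700 * 1.00000000 * 0.33303157 = 6.6315

Answer: Price = 6.6315


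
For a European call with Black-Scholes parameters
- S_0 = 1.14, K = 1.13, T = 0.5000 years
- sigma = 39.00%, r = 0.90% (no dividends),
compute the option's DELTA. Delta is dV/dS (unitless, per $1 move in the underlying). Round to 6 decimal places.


d1 = 0.1861526762; d2 = -0.0896189684
phi(d1) = 0.3920895809; exp(-qT) = 1.0000000000; exp(-rT) = 0.9955101098
N(d1) = 0.5738374829
Delta = exp(-qT) * N(d1) = 1.0000000000 * 0.5738374829 = 0.573837

Answer: Delta = 0.573837


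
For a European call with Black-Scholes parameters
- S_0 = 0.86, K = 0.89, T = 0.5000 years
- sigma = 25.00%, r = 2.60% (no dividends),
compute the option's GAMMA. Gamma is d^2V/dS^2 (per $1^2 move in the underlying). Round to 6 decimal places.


Answer: Gamma = 2.622791

Derivation:
d1 = -0.0320408381; d2 = -0.2088175334
phi(d1) = 0.3987375528; exp(-qT) = 1.0000000000; exp(-rT) = 0.9870841350
Gamma = exp(-qT) * phi(d1) / (S * sigma * sqrt(T)) = 1.0000000000 * 0.3987375528 / (0.8600 * 0.2500 * 0.7071067812) = 2.622791


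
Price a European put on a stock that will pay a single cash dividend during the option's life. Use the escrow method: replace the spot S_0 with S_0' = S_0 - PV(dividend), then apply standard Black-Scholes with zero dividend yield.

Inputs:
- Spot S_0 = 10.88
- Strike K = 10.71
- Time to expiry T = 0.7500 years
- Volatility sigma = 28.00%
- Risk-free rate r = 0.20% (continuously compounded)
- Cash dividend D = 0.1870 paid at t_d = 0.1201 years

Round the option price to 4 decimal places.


Answer: Price = 1.0324

Derivation:
PV(D) = D * exp(-r * t_d) = 0.1870 * 0.99975983 = 0.18695509
S_0' = S_0 - PV(D) = 10.8800 - 0.18695509 = 10.69304491
d1 = (ln(S_0'/K) + (r + sigma^2/2)*T) / (sigma*sqrt(T)) = 0.12089565
d2 = d1 - sigma*sqrt(T) = -0.12159146
exp(-rT) = 0.99850112
N(-d1) = 0.45188684; N(-d2) = 0.54838871
P = K * exp(-rT) * N(-d2) - S_0' * N(-d1) = 10.7100 * 0.99850112 * 0.54838871 - 10.69304491 * 0.45188684 = 1.0324


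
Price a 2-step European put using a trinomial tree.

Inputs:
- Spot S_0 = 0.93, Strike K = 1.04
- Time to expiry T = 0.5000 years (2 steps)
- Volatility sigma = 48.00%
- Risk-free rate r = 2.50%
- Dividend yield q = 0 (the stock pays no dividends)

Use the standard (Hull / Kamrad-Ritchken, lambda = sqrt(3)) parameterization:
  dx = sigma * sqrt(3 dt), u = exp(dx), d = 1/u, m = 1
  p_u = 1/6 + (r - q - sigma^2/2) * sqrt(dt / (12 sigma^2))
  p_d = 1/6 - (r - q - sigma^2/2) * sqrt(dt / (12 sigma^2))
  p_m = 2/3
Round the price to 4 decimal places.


Answer: Price = V(0,0) = 0.1865

Derivation:
dt = T/N = 0.250000; dx = sigma*sqrt(3*dt) = 0.415692
u = exp(dx) = 1.515419; d = 1/u = 0.659883
p_u = 0.139543, p_m = 0.666667, p_d = 0.193790
Discount per step: exp(-r*dt) = 0.993769
Stock lattice S(k, j) with j the centered position index:
  k=0: S(0,+0) = 0.9300
  k=1: S(1,-1) = 0.6137; S(1,+0) = 0.9300; S(1,+1) = 1.4093
  k=2: S(2,-2) = 0.4050; S(2,-1) = 0.6137; S(2,+0) = 0.9300; S(2,+1) = 1.4093; S(2,+2) = 2.1357
Terminal payoffs V(N, j) = max(K - S_T, 0):
  V(2,-2) = 0.635035; V(2,-1) = 0.426308; V(2,+0) = 0.110000; V(2,+1) = 0.000000; V(2,+2) = 0.000000
Backward induction: V(k, j) = exp(-r*dt) * [p_u * V(k+1, j+1) + p_m * V(k+1, j) + p_d * V(k+1, j-1)]
  V(1,-1) = exp(-r*dt) * [p_u*0.110000 + p_m*0.426308 + p_d*0.635035] = 0.419986
  V(1,+0) = exp(-r*dt) * [p_u*0.000000 + p_m*0.110000 + p_d*0.426308] = 0.154976
  V(1,+1) = exp(-r*dt) * [p_u*0.000000 + p_m*0.000000 + p_d*0.110000] = 0.021184
  V(0,+0) = exp(-r*dt) * [p_u*0.021184 + p_m*0.154976 + p_d*0.419986] = 0.186493


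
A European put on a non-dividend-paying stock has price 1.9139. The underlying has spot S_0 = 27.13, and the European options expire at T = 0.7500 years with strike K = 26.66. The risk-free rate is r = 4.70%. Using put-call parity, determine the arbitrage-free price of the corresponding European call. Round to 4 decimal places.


Put-call parity: C - P = S_0 * exp(-qT) - K * exp(-rT).
S_0 * exp(-qT) = 27.1300 * 1.00000000 = 27.13000000
K * exp(-rT) = 26.6600 * 0.96536405 = 25.73660544
C = P + S*exp(-qT) - K*exp(-rT)
C = 1.9139 + 27.13000000 - 25.73660544 = 3.3073

Answer: Call price = 3.3073


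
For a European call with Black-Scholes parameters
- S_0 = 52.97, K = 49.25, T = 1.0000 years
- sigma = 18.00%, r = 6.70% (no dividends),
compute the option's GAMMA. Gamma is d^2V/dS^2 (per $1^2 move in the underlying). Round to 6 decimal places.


Answer: Gamma = 0.028739

Derivation:
d1 = 0.8667574885; d2 = 0.6867574885
phi(d1) = 0.2740148971; exp(-qT) = 1.0000000000; exp(-rT) = 0.9351952013
Gamma = exp(-qT) * phi(d1) / (S * sigma * sqrt(T)) = 1.0000000000 * 0.2740148971 / (52.9700 * 0.1800 * 1.0000000000) = 0.028739


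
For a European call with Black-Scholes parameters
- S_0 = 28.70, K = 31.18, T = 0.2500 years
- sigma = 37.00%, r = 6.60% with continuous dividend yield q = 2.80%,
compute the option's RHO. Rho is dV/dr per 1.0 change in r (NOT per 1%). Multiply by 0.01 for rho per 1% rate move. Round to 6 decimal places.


Answer: Rho = 2.395068

Derivation:
d1 = -0.3041472479; d2 = -0.4891472479
phi(d1) = 0.3809103218; exp(-qT) = 0.9930244429; exp(-rT) = 0.9836353794
N(d2) = 0.3123687267
Rho = K*T*exp(-rT)*N(d2) = 31.1800 * 0.2500 * 0.9836353794 * 0.3123687267 = 2.395068


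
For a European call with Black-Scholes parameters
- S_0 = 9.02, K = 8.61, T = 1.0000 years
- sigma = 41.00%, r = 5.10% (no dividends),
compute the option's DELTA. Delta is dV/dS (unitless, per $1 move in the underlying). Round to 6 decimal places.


d1 = 0.4428536967; d2 = 0.0328536967
phi(d1) = 0.3616789889; exp(-qT) = 1.0000000000; exp(-rT) = 0.9502786705
N(d1) = 0.6710642195
Delta = exp(-qT) * N(d1) = 1.0000000000 * 0.6710642195 = 0.671064

Answer: Delta = 0.671064


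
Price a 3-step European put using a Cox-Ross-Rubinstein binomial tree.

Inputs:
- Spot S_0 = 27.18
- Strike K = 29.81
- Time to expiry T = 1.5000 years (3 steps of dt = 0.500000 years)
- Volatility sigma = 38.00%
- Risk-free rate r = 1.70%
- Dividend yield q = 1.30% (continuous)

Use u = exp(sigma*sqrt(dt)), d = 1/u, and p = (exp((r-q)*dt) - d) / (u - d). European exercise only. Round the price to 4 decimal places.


Answer: Price = V(0,0) = 6.7358

Derivation:
dt = T/N = 0.500000
u = exp(sigma*sqrt(dt)) = 1.308263; d = 1/u = 0.764372
p = (exp((r-q)*dt) - d) / (u - d) = 0.436907
Discount per step: exp(-r*dt) = 0.991536
Stock lattice S(k, i) with i counting down-moves:
  k=0: S(0,0) = 27.1800
  k=1: S(1,0) = 35.5586; S(1,1) = 20.7756
  k=2: S(2,0) = 46.5200; S(2,1) = 27.1800; S(2,2) = 15.8803
  k=3: S(3,0) = 60.8604; S(3,1) = 35.5586; S(3,2) = 20.7756; S(3,3) = 12.1385
Terminal payoffs V(N, i) = max(K - S_T, 0):
  V(3,0) = 0.000000; V(3,1) = 0.000000; V(3,2) = 9.034367; V(3,3) = 17.671531
Backward induction: V(k, i) = exp(-r*dt) * [p * V(k+1, i) + (1-p) * V(k+1, i+1)].
  V(2,0) = exp(-r*dt) * [p*0.000000 + (1-p)*0.000000] = 0.000000
  V(2,1) = exp(-r*dt) * [p*0.000000 + (1-p)*9.034367] = 5.044131
  V(2,2) = exp(-r*dt) * [p*9.034367 + (1-p)*17.671531] = 13.780262
  V(1,0) = exp(-r*dt) * [p*0.000000 + (1-p)*5.044131] = 2.816274
  V(1,1) = exp(-r*dt) * [p*5.044131 + (1-p)*13.780262] = 9.879055
  V(0,0) = exp(-r*dt) * [p*2.816274 + (1-p)*9.879055] = 6.735778


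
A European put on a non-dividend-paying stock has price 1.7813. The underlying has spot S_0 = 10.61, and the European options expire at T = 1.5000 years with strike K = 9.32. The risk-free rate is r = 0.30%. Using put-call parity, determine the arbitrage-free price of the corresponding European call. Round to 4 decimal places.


Put-call parity: C - P = S_0 * exp(-qT) - K * exp(-rT).
S_0 * exp(-qT) = 10.6100 * 1.00000000 = 10.61000000
K * exp(-rT) = 9.3200 * 0.99551011 = 9.27815422
C = P + S*exp(-qT) - K*exp(-rT)
C = 1.7813 + 10.61000000 - 9.27815422 = 3.1131

Answer: Call price = 3.1131


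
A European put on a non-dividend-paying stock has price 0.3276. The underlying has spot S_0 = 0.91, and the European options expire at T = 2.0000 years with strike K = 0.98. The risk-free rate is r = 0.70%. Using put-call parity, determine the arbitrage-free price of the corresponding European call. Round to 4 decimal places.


Answer: Call price = 0.2712

Derivation:
Put-call parity: C - P = S_0 * exp(-qT) - K * exp(-rT).
S_0 * exp(-qT) = 0.9100 * 1.00000000 = 0.91000000
K * exp(-rT) = 0.9800 * 0.98609754 = 0.96637559
C = P + S*exp(-qT) - K*exp(-rT)
C = 0.3276 + 0.91000000 - 0.96637559 = 0.2712


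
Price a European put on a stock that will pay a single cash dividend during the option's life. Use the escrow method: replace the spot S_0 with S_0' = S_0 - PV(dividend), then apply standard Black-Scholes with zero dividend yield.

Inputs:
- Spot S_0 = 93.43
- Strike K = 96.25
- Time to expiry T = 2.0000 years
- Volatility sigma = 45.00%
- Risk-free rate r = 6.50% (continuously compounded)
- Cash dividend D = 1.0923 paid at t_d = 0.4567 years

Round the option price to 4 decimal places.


PV(D) = D * exp(-r * t_d) = 1.0923 * 0.97075079 = 1.06035108
S_0' = S_0 - PV(D) = 93.4300 - 1.06035108 = 92.36964892
d1 = (ln(S_0'/K) + (r + sigma^2/2)*T) / (sigma*sqrt(T)) = 0.45781153
d2 = d1 - sigma*sqrt(T) = -0.17858457
exp(-rT) = 0.87809543
N(-d1) = 0.32354392; N(-d2) = 0.57086804
P = K * exp(-rT) * N(-d2) - S_0' * N(-d1) = 96.2500 * 0.87809543 * 0.57086804 - 92.36964892 * 0.32354392 = 18.3622

Answer: Price = 18.3622


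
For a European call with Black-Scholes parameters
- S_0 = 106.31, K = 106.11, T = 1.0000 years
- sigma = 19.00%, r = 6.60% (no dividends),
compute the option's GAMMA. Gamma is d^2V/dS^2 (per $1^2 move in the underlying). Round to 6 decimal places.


d1 = 0.4522792759; d2 = 0.2622792759
phi(d1) = 0.3601564333; exp(-qT) = 1.0000000000; exp(-rT) = 0.9361308643
Gamma = exp(-qT) * phi(d1) / (S * sigma * sqrt(T)) = 1.0000000000 * 0.3601564333 / (106.3100 * 0.1900 * 1.0000000000) = 0.017830

Answer: Gamma = 0.017830


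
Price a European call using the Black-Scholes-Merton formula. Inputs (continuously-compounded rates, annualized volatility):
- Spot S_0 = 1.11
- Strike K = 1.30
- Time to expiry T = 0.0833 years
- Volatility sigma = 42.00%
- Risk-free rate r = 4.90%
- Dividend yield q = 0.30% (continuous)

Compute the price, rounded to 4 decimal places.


d1 = (ln(S/K) + (r - q + 0.5*sigma^2) * T) / (sigma * sqrt(T)) = -1.21123767
d2 = d1 - sigma * sqrt(T) = -1.33245698
exp(-rT) = 0.99592662; exp(-qT) = 0.99975013
C = S_0 * exp(-qT) * N(d1) - K * exp(-rT) * N(d2)
N(d1) = 0.11290216; N(d2) = 0.09135504
C = 1.1100 * 0.99975013 * 0.11290216 - 1.3000 * 0.99592662 * 0.09135504 = 0.0070

Answer: Price = 0.0070


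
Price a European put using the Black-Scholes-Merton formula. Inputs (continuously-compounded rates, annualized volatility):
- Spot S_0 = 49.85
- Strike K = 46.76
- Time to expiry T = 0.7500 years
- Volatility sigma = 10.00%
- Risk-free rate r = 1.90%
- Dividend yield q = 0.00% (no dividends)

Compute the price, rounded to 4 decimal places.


d1 = (ln(S/K) + (r - q + 0.5*sigma^2) * T) / (sigma * sqrt(T)) = 0.94674313
d2 = d1 - sigma * sqrt(T) = 0.86014059
exp(-rT) = 0.98585105; exp(-qT) = 1.00000000
P = K * exp(-rT) * N(-d2) - S_0 * exp(-qT) * N(-d1)
N(-d1) = 0.17188484; N(-d2) = 0.19485578
P = 46.7600 * 0.98585105 * 0.19485578 - 49.8500 * 1.00000000 * 0.17188484 = 0.4141

Answer: Price = 0.4141


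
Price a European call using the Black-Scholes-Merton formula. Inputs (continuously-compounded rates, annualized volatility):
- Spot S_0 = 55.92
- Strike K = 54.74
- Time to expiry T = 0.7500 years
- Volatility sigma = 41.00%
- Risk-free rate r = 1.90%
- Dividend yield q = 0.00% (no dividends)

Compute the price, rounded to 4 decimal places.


Answer: Price = 8.7578

Derivation:
d1 = (ln(S/K) + (r - q + 0.5*sigma^2) * T) / (sigma * sqrt(T)) = 0.27773335
d2 = d1 - sigma * sqrt(T) = -0.07733707
exp(-rT) = 0.98585105; exp(-qT) = 1.00000000
C = S_0 * exp(-qT) * N(d1) - K * exp(-rT) * N(d2)
N(d1) = 0.60939147; N(d2) = 0.46917770
C = 55.9200 * 1.00000000 * 0.60939147 - 54.7400 * 0.98585105 * 0.46917770 = 8.7578


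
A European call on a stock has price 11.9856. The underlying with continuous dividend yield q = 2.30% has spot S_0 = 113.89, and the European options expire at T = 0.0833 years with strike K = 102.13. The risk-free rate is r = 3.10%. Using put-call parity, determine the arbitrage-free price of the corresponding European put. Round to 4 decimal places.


Answer: Put price = 0.1802

Derivation:
Put-call parity: C - P = S_0 * exp(-qT) - K * exp(-rT).
S_0 * exp(-qT) = 113.8900 * 0.99808593 = 113.67200704
K * exp(-rT) = 102.1300 * 0.99742103 = 101.86660992
P = C - S*exp(-qT) + K*exp(-rT)
P = 11.9856 - 113.67200704 + 101.86660992 = 0.1802


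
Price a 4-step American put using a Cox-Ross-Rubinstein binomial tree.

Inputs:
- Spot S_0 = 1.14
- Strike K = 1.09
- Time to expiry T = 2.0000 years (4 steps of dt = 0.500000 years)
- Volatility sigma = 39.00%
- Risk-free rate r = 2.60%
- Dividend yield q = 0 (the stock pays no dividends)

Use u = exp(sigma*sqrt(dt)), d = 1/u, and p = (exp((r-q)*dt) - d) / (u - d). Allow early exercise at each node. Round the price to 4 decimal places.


Answer: Price = V(0,0) = 0.1860

Derivation:
dt = T/N = 0.500000
u = exp(sigma*sqrt(dt)) = 1.317547; d = 1/u = 0.758986
p = (exp((r-q)*dt) - d) / (u - d) = 0.454917
Discount per step: exp(-r*dt) = 0.987084
Stock lattice S(k, i) with i counting down-moves:
  k=0: S(0,0) = 1.1400
  k=1: S(1,0) = 1.5020; S(1,1) = 0.8652
  k=2: S(2,0) = 1.9790; S(2,1) = 1.1400; S(2,2) = 0.6567
  k=3: S(3,0) = 2.6074; S(3,1) = 1.5020; S(3,2) = 0.8652; S(3,3) = 0.4984
  k=4: S(4,0) = 3.4353; S(4,1) = 1.9790; S(4,2) = 1.1400; S(4,3) = 0.6567; S(4,4) = 0.3783
Terminal payoffs V(N, i) = max(K - S_T, 0):
  V(4,0) = 0.000000; V(4,1) = 0.000000; V(4,2) = 0.000000; V(4,3) = 0.433291; V(4,4) = 0.711696
Backward induction: V(k, i) = exp(-r*dt) * [p * V(k+1, i) + (1-p) * V(k+1, i+1)]; then take max(V_cont, immediate exercise) for American.
  V(3,0) = exp(-r*dt) * [p*0.000000 + (1-p)*0.000000] = 0.000000; exercise = 0.000000; V(3,0) = max -> 0.000000
  V(3,1) = exp(-r*dt) * [p*0.000000 + (1-p)*0.000000] = 0.000000; exercise = 0.000000; V(3,1) = max -> 0.000000
  V(3,2) = exp(-r*dt) * [p*0.000000 + (1-p)*0.433291] = 0.233129; exercise = 0.224756; V(3,2) = max -> 0.233129
  V(3,3) = exp(-r*dt) * [p*0.433291 + (1-p)*0.711696] = 0.577489; exercise = 0.591567; V(3,3) = max -> 0.591567
  V(2,0) = exp(-r*dt) * [p*0.000000 + (1-p)*0.000000] = 0.000000; exercise = 0.000000; V(2,0) = max -> 0.000000
  V(2,1) = exp(-r*dt) * [p*0.000000 + (1-p)*0.233129] = 0.125434; exercise = 0.000000; V(2,1) = max -> 0.125434
  V(2,2) = exp(-r*dt) * [p*0.233129 + (1-p)*0.591567] = 0.422973; exercise = 0.433291; V(2,2) = max -> 0.433291
  V(1,0) = exp(-r*dt) * [p*0.000000 + (1-p)*0.125434] = 0.067489; exercise = 0.000000; V(1,0) = max -> 0.067489
  V(1,1) = exp(-r*dt) * [p*0.125434 + (1-p)*0.433291] = 0.289454; exercise = 0.224756; V(1,1) = max -> 0.289454
  V(0,0) = exp(-r*dt) * [p*0.067489 + (1-p)*0.289454] = 0.186044; exercise = 0.000000; V(0,0) = max -> 0.186044


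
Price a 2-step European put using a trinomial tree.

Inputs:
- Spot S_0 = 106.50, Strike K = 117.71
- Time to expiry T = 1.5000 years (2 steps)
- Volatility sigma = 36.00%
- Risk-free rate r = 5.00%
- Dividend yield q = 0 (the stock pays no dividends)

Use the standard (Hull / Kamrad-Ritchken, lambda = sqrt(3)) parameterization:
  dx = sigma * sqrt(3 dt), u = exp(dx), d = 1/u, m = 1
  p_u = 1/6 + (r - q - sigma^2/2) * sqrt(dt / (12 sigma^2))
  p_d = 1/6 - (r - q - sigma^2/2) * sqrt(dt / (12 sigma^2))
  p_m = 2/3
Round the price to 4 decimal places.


Answer: Price = V(0,0) = 19.7464

Derivation:
dt = T/N = 0.750000; dx = sigma*sqrt(3*dt) = 0.540000
u = exp(dx) = 1.716007; d = 1/u = 0.582748
p_u = 0.156389, p_m = 0.666667, p_d = 0.176944
Discount per step: exp(-r*dt) = 0.963194
Stock lattice S(k, j) with j the centered position index:
  k=0: S(0,+0) = 106.5000
  k=1: S(1,-1) = 62.0627; S(1,+0) = 106.5000; S(1,+1) = 182.7547
  k=2: S(2,-2) = 36.1669; S(2,-1) = 62.0627; S(2,+0) = 106.5000; S(2,+1) = 182.7547; S(2,+2) = 313.6084
Terminal payoffs V(N, j) = max(K - S_T, 0):
  V(2,-2) = 81.543077; V(2,-1) = 55.647311; V(2,+0) = 11.210000; V(2,+1) = 0.000000; V(2,+2) = 0.000000
Backward induction: V(k, j) = exp(-r*dt) * [p_u * V(k+1, j+1) + p_m * V(k+1, j) + p_d * V(k+1, j-1)]
  V(1,-1) = exp(-r*dt) * [p_u*11.210000 + p_m*55.647311 + p_d*81.543077] = 51.318923
  V(1,+0) = exp(-r*dt) * [p_u*0.000000 + p_m*11.210000 + p_d*55.647311] = 16.682350
  V(1,+1) = exp(-r*dt) * [p_u*0.000000 + p_m*0.000000 + p_d*11.210000] = 1.910542
  V(0,+0) = exp(-r*dt) * [p_u*1.910542 + p_m*16.682350 + p_d*51.318923] = 19.746403


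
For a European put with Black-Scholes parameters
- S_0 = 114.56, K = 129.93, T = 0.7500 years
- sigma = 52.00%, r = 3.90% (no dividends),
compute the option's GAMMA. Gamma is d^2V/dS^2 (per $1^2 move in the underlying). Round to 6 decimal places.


d1 = 0.0105540946; d2 = -0.4397791153
phi(d1) = 0.3989200621; exp(-qT) = 1.0000000000; exp(-rT) = 0.9711736407
Gamma = exp(-qT) * phi(d1) / (S * sigma * sqrt(T)) = 1.0000000000 * 0.3989200621 / (114.5600 * 0.5200 * 0.8660254038) = 0.007732

Answer: Gamma = 0.007732


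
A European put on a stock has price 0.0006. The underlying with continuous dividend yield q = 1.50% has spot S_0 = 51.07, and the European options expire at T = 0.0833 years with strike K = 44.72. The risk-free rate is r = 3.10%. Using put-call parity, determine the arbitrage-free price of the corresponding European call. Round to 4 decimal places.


Put-call parity: C - P = S_0 * exp(-qT) - K * exp(-rT).
S_0 * exp(-qT) = 51.0700 * 0.99875128 = 51.00622788
K * exp(-rT) = 44.7200 * 0.99742103 = 44.60466852
C = P + S*exp(-qT) - K*exp(-rT)
C = 0.0006 + 51.00622788 - 44.60466852 = 6.4022

Answer: Call price = 6.4022


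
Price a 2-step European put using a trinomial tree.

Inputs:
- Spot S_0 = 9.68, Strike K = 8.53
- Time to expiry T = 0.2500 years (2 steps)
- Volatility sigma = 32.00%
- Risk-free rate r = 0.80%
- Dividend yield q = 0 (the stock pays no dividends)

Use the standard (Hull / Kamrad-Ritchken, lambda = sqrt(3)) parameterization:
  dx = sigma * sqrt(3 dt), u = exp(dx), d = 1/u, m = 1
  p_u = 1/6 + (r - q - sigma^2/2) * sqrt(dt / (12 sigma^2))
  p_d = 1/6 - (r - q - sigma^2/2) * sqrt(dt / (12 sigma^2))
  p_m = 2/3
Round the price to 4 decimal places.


Answer: Price = V(0,0) = 0.2021

Derivation:
dt = T/N = 0.125000; dx = sigma*sqrt(3*dt) = 0.195959
u = exp(dx) = 1.216477; d = 1/u = 0.822046
p_u = 0.152888, p_m = 0.666667, p_d = 0.180445
Discount per step: exp(-r*dt) = 0.999000
Stock lattice S(k, j) with j the centered position index:
  k=0: S(0,+0) = 9.6800
  k=1: S(1,-1) = 7.9574; S(1,+0) = 9.6800; S(1,+1) = 11.7755
  k=2: S(2,-2) = 6.5413; S(2,-1) = 7.9574; S(2,+0) = 9.6800; S(2,+1) = 11.7755; S(2,+2) = 14.3246
Terminal payoffs V(N, j) = max(K - S_T, 0):
  V(2,-2) = 1.988650; V(2,-1) = 0.572597; V(2,+0) = 0.000000; V(2,+1) = 0.000000; V(2,+2) = 0.000000
Backward induction: V(k, j) = exp(-r*dt) * [p_u * V(k+1, j+1) + p_m * V(k+1, j) + p_d * V(k+1, j-1)]
  V(1,-1) = exp(-r*dt) * [p_u*0.000000 + p_m*0.572597 + p_d*1.988650] = 0.739833
  V(1,+0) = exp(-r*dt) * [p_u*0.000000 + p_m*0.000000 + p_d*0.572597] = 0.103219
  V(1,+1) = exp(-r*dt) * [p_u*0.000000 + p_m*0.000000 + p_d*0.000000] = 0.000000
  V(0,+0) = exp(-r*dt) * [p_u*0.000000 + p_m*0.103219 + p_d*0.739833] = 0.202110


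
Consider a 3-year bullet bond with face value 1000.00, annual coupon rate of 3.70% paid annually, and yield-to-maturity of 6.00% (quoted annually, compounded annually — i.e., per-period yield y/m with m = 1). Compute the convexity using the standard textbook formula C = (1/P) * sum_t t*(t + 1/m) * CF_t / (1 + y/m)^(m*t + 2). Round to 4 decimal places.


Answer: Convexity = 10.1616

Derivation:
Coupon per period c = face * coupon_rate / m = 37.000000
Periods per year m = 1; per-period yield y/m = 0.060000
Number of cashflows N = 3
Cashflows (t years, CF_t, discount factor 1/(1+y/m)^(m*t), PV):
  t = 1.0000: CF_t = 37.000000, DF = 0.943396, PV = 34.905660
  t = 2.0000: CF_t = 37.000000, DF = 0.889996, PV = 32.929868
  t = 3.0000: CF_t = 1037.000000, DF = 0.839619, PV = 870.685197
Price P = sum_t PV_t = 938.520725
Convexity numerator sum_t t*(t + 1/m) * CF_t / (1+y/m)^(m*t + 2):
  t = 1.0000: term = 62.131827
  t = 2.0000: term = 175.844793
  t = 3.0000: term = 9298.880703
Convexity = (1/P) * sum = 9536.857323 / 938.520725 = 10.161584


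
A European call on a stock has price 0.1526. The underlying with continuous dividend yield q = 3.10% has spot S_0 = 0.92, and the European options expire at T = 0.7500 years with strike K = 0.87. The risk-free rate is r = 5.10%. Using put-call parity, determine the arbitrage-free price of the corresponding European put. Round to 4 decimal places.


Answer: Put price = 0.0911

Derivation:
Put-call parity: C - P = S_0 * exp(-qT) - K * exp(-rT).
S_0 * exp(-qT) = 0.9200 * 0.97701820 = 0.89885674
K * exp(-rT) = 0.8700 * 0.96247229 = 0.83735089
P = C - S*exp(-qT) + K*exp(-rT)
P = 0.1526 - 0.89885674 + 0.83735089 = 0.0911


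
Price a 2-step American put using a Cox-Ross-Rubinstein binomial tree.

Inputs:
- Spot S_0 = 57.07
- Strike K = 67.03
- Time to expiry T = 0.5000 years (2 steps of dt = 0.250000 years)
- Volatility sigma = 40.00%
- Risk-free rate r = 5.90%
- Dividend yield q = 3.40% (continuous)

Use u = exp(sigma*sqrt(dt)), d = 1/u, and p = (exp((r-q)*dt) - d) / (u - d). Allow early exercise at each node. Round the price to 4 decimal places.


Answer: Price = V(0,0) = 13.0957

Derivation:
dt = T/N = 0.250000
u = exp(sigma*sqrt(dt)) = 1.221403; d = 1/u = 0.818731
p = (exp((r-q)*dt) - d) / (u - d) = 0.465736
Discount per step: exp(-r*dt) = 0.985358
Stock lattice S(k, i) with i counting down-moves:
  k=0: S(0,0) = 57.0700
  k=1: S(1,0) = 69.7055; S(1,1) = 46.7250
  k=2: S(2,0) = 85.1384; S(2,1) = 57.0700; S(2,2) = 38.2552
Terminal payoffs V(N, i) = max(K - S_T, 0):
  V(2,0) = 0.000000; V(2,1) = 9.960000; V(2,2) = 28.774835
Backward induction: V(k, i) = exp(-r*dt) * [p * V(k+1, i) + (1-p) * V(k+1, i+1)]; then take max(V_cont, immediate exercise) for American.
  V(1,0) = exp(-r*dt) * [p*0.000000 + (1-p)*9.960000] = 5.243357; exercise = 0.000000; V(1,0) = max -> 5.243357
  V(1,1) = exp(-r*dt) * [p*9.960000 + (1-p)*28.774835] = 19.719078; exercise = 20.305036; V(1,1) = max -> 20.305036
  V(0,0) = exp(-r*dt) * [p*5.243357 + (1-p)*20.305036] = 13.095678; exercise = 9.960000; V(0,0) = max -> 13.095678


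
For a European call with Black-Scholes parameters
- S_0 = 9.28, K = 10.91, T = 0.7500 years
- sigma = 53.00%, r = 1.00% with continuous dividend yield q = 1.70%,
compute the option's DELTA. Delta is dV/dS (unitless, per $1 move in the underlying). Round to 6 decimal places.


d1 = -0.1344915732; d2 = -0.5934850372
phi(d1) = 0.3953505162; exp(-qT) = 0.9873309369; exp(-rT) = 0.9925280548
N(d1) = 0.4465069371
Delta = exp(-qT) * N(d1) = 0.9873309369 * 0.4465069371 = 0.440850

Answer: Delta = 0.440850


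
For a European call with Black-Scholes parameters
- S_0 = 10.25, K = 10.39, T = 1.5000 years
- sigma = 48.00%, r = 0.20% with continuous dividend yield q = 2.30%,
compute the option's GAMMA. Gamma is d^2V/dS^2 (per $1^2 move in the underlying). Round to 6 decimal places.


d1 = 0.2172797771; d2 = -0.3705977612
phi(d1) = 0.3896354253; exp(-qT) = 0.9660883397; exp(-rT) = 0.9970044955
Gamma = exp(-qT) * phi(d1) / (S * sigma * sqrt(T)) = 0.9660883397 * 0.3896354253 / (10.2500 * 0.4800 * 1.2247448714) = 0.062469

Answer: Gamma = 0.062469


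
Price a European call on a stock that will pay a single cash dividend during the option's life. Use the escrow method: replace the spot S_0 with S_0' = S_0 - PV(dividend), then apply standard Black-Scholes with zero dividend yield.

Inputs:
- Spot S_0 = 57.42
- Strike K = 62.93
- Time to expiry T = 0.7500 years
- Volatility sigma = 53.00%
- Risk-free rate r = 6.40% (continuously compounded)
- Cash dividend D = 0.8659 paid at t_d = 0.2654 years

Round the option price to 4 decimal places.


PV(D) = D * exp(-r * t_d) = 0.8659 * 0.98315784 = 0.85131638
S_0' = S_0 - PV(D) = 57.4200 - 0.85131638 = 56.56868362
d1 = (ln(S_0'/K) + (r + sigma^2/2)*T) / (sigma*sqrt(T)) = 0.10189697
d2 = d1 - sigma*sqrt(T) = -0.35709650
exp(-rT) = 0.95313379
N(d1) = 0.54058077; N(d2) = 0.36050978
C = S_0' * N(d1) - K * exp(-rT) * N(d2) = 56.56868362 * 0.54058077 - 62.9300 * 0.95313379 * 0.36050978 = 8.9563

Answer: Price = 8.9563


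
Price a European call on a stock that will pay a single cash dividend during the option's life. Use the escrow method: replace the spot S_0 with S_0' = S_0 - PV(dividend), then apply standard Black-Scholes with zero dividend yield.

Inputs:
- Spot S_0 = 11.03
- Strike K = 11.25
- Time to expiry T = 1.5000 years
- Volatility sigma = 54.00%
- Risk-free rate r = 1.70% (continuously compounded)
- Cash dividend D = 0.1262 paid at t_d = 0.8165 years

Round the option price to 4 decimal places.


PV(D) = D * exp(-r * t_d) = 0.1262 * 0.98621539 = 0.12446038
S_0' = S_0 - PV(D) = 11.0300 - 0.12446038 = 10.90553962
d1 = (ln(S_0'/K) + (r + sigma^2/2)*T) / (sigma*sqrt(T)) = 0.32221791
d2 = d1 - sigma*sqrt(T) = -0.33914432
exp(-rT) = 0.97482238
N(d1) = 0.62635619; N(d2) = 0.36725050
C = S_0' * N(d1) - K * exp(-rT) * N(d2) = 10.90553962 * 0.62635619 - 11.2500 * 0.97482238 * 0.36725050 = 2.8032

Answer: Price = 2.8032


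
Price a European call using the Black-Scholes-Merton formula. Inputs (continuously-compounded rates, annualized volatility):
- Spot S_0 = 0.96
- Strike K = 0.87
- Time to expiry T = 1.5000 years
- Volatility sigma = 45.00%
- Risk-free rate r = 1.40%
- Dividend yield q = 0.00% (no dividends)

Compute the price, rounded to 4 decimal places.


d1 = (ln(S/K) + (r - q + 0.5*sigma^2) * T) / (sigma * sqrt(T)) = 0.49228407
d2 = d1 - sigma * sqrt(T) = -0.05885113
exp(-rT) = 0.97921896; exp(-qT) = 1.00000000
C = S_0 * exp(-qT) * N(d1) - K * exp(-rT) * N(d2)
N(d1) = 0.68874073; N(d2) = 0.47653534
C = 0.9600 * 1.00000000 * 0.68874073 - 0.8700 * 0.97921896 * 0.47653534 = 0.2552

Answer: Price = 0.2552


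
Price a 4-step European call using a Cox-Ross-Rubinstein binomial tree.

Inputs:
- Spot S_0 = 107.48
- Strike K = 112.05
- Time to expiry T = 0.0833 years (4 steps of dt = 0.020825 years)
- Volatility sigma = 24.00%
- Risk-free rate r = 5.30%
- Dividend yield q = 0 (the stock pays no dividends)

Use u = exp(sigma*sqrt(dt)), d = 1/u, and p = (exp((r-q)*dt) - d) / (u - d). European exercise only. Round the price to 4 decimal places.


dt = T/N = 0.020825
u = exp(sigma*sqrt(dt)) = 1.035241; d = 1/u = 0.965959
p = (exp((r-q)*dt) - d) / (u - d) = 0.507282
Discount per step: exp(-r*dt) = 0.998897
Stock lattice S(k, i) with i counting down-moves:
  k=0: S(0,0) = 107.4800
  k=1: S(1,0) = 111.2677; S(1,1) = 103.8213
  k=2: S(2,0) = 115.1889; S(2,1) = 107.4800; S(2,2) = 100.2871
  k=3: S(3,0) = 119.2482; S(3,1) = 111.2677; S(3,2) = 103.8213; S(3,3) = 96.8732
  k=4: S(4,0) = 123.4506; S(4,1) = 115.1889; S(4,2) = 107.4800; S(4,3) = 100.2871; S(4,4) = 93.5755
Terminal payoffs V(N, i) = max(S_T - K, 0):
  V(4,0) = 11.400607; V(4,1) = 3.138850; V(4,2) = 0.000000; V(4,3) = 0.000000; V(4,4) = 0.000000
Backward induction: V(k, i) = exp(-r*dt) * [p * V(k+1, i) + (1-p) * V(k+1, i+1)].
  V(3,0) = exp(-r*dt) * [p*11.400607 + (1-p)*3.138850] = 7.321805
  V(3,1) = exp(-r*dt) * [p*3.138850 + (1-p)*0.000000] = 1.590526
  V(3,2) = exp(-r*dt) * [p*0.000000 + (1-p)*0.000000] = 0.000000
  V(3,3) = exp(-r*dt) * [p*0.000000 + (1-p)*0.000000] = 0.000000
  V(2,0) = exp(-r*dt) * [p*7.321805 + (1-p)*1.590526] = 4.492939
  V(2,1) = exp(-r*dt) * [p*1.590526 + (1-p)*0.000000] = 0.805955
  V(2,2) = exp(-r*dt) * [p*0.000000 + (1-p)*0.000000] = 0.000000
  V(1,0) = exp(-r*dt) * [p*4.492939 + (1-p)*0.805955] = 2.673344
  V(1,1) = exp(-r*dt) * [p*0.805955 + (1-p)*0.000000] = 0.408396
  V(0,0) = exp(-r*dt) * [p*2.673344 + (1-p)*0.408396] = 1.555645

Answer: Price = V(0,0) = 1.5556


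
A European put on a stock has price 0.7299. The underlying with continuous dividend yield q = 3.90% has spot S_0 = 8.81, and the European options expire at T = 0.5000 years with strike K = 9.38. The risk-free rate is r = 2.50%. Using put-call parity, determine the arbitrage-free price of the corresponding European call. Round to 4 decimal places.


Put-call parity: C - P = S_0 * exp(-qT) - K * exp(-rT).
S_0 * exp(-qT) = 8.8100 * 0.98068890 = 8.63986917
K * exp(-rT) = 9.3800 * 0.98757780 = 9.26347977
C = P + S*exp(-qT) - K*exp(-rT)
C = 0.7299 + 8.63986917 - 9.26347977 = 0.1063

Answer: Call price = 0.1063


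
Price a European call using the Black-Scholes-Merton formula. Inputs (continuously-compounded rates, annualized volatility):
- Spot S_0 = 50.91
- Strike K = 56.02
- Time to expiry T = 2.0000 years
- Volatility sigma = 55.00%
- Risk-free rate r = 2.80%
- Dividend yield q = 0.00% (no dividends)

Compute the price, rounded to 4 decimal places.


Answer: Price = 14.7097

Derivation:
d1 = (ln(S/K) + (r - q + 0.5*sigma^2) * T) / (sigma * sqrt(T)) = 0.33793353
d2 = d1 - sigma * sqrt(T) = -0.43988393
exp(-rT) = 0.94553914; exp(-qT) = 1.00000000
C = S_0 * exp(-qT) * N(d1) - K * exp(-rT) * N(d2)
N(d1) = 0.63229336; N(d2) = 0.33001059
C = 50.9100 * 1.00000000 * 0.63229336 - 56.0200 * 0.94553914 * 0.33001059 = 14.7097


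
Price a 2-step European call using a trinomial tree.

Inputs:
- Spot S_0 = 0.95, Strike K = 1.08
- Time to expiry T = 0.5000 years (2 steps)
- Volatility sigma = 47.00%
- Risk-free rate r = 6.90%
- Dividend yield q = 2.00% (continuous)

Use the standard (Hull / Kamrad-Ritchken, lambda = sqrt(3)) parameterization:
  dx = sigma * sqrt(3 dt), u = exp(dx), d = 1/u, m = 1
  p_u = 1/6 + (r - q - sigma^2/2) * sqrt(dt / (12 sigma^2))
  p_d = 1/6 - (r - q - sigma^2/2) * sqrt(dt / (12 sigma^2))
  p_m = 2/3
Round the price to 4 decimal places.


Answer: Price = V(0,0) = 0.0886

Derivation:
dt = T/N = 0.250000; dx = sigma*sqrt(3*dt) = 0.407032
u = exp(dx) = 1.502352; d = 1/u = 0.665623
p_u = 0.147795, p_m = 0.666667, p_d = 0.185538
Discount per step: exp(-r*dt) = 0.982898
Stock lattice S(k, j) with j the centered position index:
  k=0: S(0,+0) = 0.9500
  k=1: S(1,-1) = 0.6323; S(1,+0) = 0.9500; S(1,+1) = 1.4272
  k=2: S(2,-2) = 0.4209; S(2,-1) = 0.6323; S(2,+0) = 0.9500; S(2,+1) = 1.4272; S(2,+2) = 2.1442
Terminal payoffs V(N, j) = max(S_T - K, 0):
  V(2,-2) = 0.000000; V(2,-1) = 0.000000; V(2,+0) = 0.000000; V(2,+1) = 0.347234; V(2,+2) = 1.064209
Backward induction: V(k, j) = exp(-r*dt) * [p_u * V(k+1, j+1) + p_m * V(k+1, j) + p_d * V(k+1, j-1)]
  V(1,-1) = exp(-r*dt) * [p_u*0.000000 + p_m*0.000000 + p_d*0.000000] = 0.000000
  V(1,+0) = exp(-r*dt) * [p_u*0.347234 + p_m*0.000000 + p_d*0.000000] = 0.050442
  V(1,+1) = exp(-r*dt) * [p_u*1.064209 + p_m*0.347234 + p_d*0.000000] = 0.382126
  V(0,+0) = exp(-r*dt) * [p_u*0.382126 + p_m*0.050442 + p_d*0.000000] = 0.088563


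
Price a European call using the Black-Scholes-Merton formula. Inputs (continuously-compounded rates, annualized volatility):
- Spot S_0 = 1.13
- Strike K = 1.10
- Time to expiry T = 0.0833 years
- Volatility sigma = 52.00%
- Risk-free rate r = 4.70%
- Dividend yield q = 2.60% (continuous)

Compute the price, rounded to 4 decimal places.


Answer: Price = 0.0836

Derivation:
d1 = (ln(S/K) + (r - q + 0.5*sigma^2) * T) / (sigma * sqrt(T)) = 0.26598238
d2 = d1 - sigma * sqrt(T) = 0.11590133
exp(-rT) = 0.99609255; exp(-qT) = 0.99783654
C = S_0 * exp(-qT) * N(d1) - K * exp(-rT) * N(d2)
N(d1) = 0.60487361; N(d2) = 0.54613463
C = 1.1300 * 0.99783654 * 0.60487361 - 1.1000 * 0.99609255 * 0.54613463 = 0.0836


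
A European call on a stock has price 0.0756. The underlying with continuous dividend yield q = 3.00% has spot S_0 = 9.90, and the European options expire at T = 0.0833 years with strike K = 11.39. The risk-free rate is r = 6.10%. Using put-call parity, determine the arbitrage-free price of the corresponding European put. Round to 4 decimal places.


Put-call parity: C - P = S_0 * exp(-qT) - K * exp(-rT).
S_0 * exp(-qT) = 9.9000 * 0.99750412 = 9.87529079
K * exp(-rT) = 11.3900 * 0.99493159 = 11.33227079
P = C - S*exp(-qT) + K*exp(-rT)
P = 0.0756 - 9.87529079 + 11.33227079 = 1.5326

Answer: Put price = 1.5326


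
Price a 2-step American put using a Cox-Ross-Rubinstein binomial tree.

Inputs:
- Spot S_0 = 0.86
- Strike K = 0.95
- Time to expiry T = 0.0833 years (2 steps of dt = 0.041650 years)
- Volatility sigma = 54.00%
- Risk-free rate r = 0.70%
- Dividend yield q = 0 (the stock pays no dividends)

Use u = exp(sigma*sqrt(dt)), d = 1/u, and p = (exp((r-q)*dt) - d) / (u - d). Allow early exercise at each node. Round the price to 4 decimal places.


dt = T/N = 0.041650
u = exp(sigma*sqrt(dt)) = 1.116507; d = 1/u = 0.895651
p = (exp((r-q)*dt) - d) / (u - d) = 0.473797
Discount per step: exp(-r*dt) = 0.999708
Stock lattice S(k, i) with i counting down-moves:
  k=0: S(0,0) = 0.8600
  k=1: S(1,0) = 0.9602; S(1,1) = 0.7703
  k=2: S(2,0) = 1.0721; S(2,1) = 0.8600; S(2,2) = 0.6899
Terminal payoffs V(N, i) = max(K - S_T, 0):
  V(2,0) = 0.000000; V(2,1) = 0.090000; V(2,2) = 0.260117
Backward induction: V(k, i) = exp(-r*dt) * [p * V(k+1, i) + (1-p) * V(k+1, i+1)]; then take max(V_cont, immediate exercise) for American.
  V(1,0) = exp(-r*dt) * [p*0.000000 + (1-p)*0.090000] = 0.047344; exercise = 0.000000; V(1,0) = max -> 0.047344
  V(1,1) = exp(-r*dt) * [p*0.090000 + (1-p)*0.260117] = 0.179464; exercise = 0.179741; V(1,1) = max -> 0.179741
  V(0,0) = exp(-r*dt) * [p*0.047344 + (1-p)*0.179741] = 0.116978; exercise = 0.090000; V(0,0) = max -> 0.116978

Answer: Price = V(0,0) = 0.1170


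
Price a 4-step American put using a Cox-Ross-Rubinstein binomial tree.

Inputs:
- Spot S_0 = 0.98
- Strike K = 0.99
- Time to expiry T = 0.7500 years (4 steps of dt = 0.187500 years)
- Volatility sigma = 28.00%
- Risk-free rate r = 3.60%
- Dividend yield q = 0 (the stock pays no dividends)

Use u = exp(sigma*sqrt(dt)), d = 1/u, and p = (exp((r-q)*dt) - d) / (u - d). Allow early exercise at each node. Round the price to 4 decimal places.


Answer: Price = V(0,0) = 0.0869

Derivation:
dt = T/N = 0.187500
u = exp(sigma*sqrt(dt)) = 1.128900; d = 1/u = 0.885818
p = (exp((r-q)*dt) - d) / (u - d) = 0.497589
Discount per step: exp(-r*dt) = 0.993273
Stock lattice S(k, i) with i counting down-moves:
  k=0: S(0,0) = 0.9800
  k=1: S(1,0) = 1.1063; S(1,1) = 0.8681
  k=2: S(2,0) = 1.2489; S(2,1) = 0.9800; S(2,2) = 0.7690
  k=3: S(3,0) = 1.4099; S(3,1) = 1.1063; S(3,2) = 0.8681; S(3,3) = 0.6812
  k=4: S(4,0) = 1.5917; S(4,1) = 1.2489; S(4,2) = 0.9800; S(4,3) = 0.7690; S(4,4) = 0.6034
Terminal payoffs V(N, i) = max(K - S_T, 0):
  V(4,0) = 0.000000; V(4,1) = 0.000000; V(4,2) = 0.010000; V(4,3) = 0.221020; V(4,4) = 0.386601
Backward induction: V(k, i) = exp(-r*dt) * [p * V(k+1, i) + (1-p) * V(k+1, i+1)]; then take max(V_cont, immediate exercise) for American.
  V(3,0) = exp(-r*dt) * [p*0.000000 + (1-p)*0.000000] = 0.000000; exercise = 0.000000; V(3,0) = max -> 0.000000
  V(3,1) = exp(-r*dt) * [p*0.000000 + (1-p)*0.010000] = 0.004990; exercise = 0.000000; V(3,1) = max -> 0.004990
  V(3,2) = exp(-r*dt) * [p*0.010000 + (1-p)*0.221020] = 0.115238; exercise = 0.121898; V(3,2) = max -> 0.121898
  V(3,3) = exp(-r*dt) * [p*0.221020 + (1-p)*0.386601] = 0.302163; exercise = 0.308823; V(3,3) = max -> 0.308823
  V(2,0) = exp(-r*dt) * [p*0.000000 + (1-p)*0.004990] = 0.002490; exercise = 0.000000; V(2,0) = max -> 0.002490
  V(2,1) = exp(-r*dt) * [p*0.004990 + (1-p)*0.121898] = 0.063297; exercise = 0.010000; V(2,1) = max -> 0.063297
  V(2,2) = exp(-r*dt) * [p*0.121898 + (1-p)*0.308823] = 0.214360; exercise = 0.221020; V(2,2) = max -> 0.221020
  V(1,0) = exp(-r*dt) * [p*0.002490 + (1-p)*0.063297] = 0.032818; exercise = 0.000000; V(1,0) = max -> 0.032818
  V(1,1) = exp(-r*dt) * [p*0.063297 + (1-p)*0.221020] = 0.141580; exercise = 0.121898; V(1,1) = max -> 0.141580
  V(0,0) = exp(-r*dt) * [p*0.032818 + (1-p)*0.141580] = 0.086873; exercise = 0.010000; V(0,0) = max -> 0.086873


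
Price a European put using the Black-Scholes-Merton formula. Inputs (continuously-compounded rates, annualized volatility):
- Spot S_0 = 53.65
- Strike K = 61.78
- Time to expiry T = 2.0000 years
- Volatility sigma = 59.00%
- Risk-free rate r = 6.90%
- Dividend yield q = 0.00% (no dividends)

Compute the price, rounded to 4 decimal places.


Answer: Price = 17.4641

Derivation:
d1 = (ln(S/K) + (r - q + 0.5*sigma^2) * T) / (sigma * sqrt(T)) = 0.41347983
d2 = d1 - sigma * sqrt(T) = -0.42090617
exp(-rT) = 0.87109869; exp(-qT) = 1.00000000
P = K * exp(-rT) * N(-d2) - S_0 * exp(-qT) * N(-d1)
N(-d1) = 0.33962755; N(-d2) = 0.66308820
P = 61.7800 * 0.87109869 * 0.66308820 - 53.6500 * 1.00000000 * 0.33962755 = 17.4641


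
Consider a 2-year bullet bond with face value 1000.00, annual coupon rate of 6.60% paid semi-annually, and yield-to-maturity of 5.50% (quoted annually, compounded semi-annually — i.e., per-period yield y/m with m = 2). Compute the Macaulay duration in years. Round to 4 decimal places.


Answer: Macaulay duration = 1.9073 years

Derivation:
Coupon per period c = face * coupon_rate / m = 33.000000
Periods per year m = 2; per-period yield y/m = 0.027500
Number of cashflows N = 4
Cashflows (t years, CF_t, discount factor 1/(1+y/m)^(m*t), PV):
  t = 0.5000: CF_t = 33.000000, DF = 0.973236, PV = 32.116788
  t = 1.0000: CF_t = 33.000000, DF = 0.947188, PV = 31.257215
  t = 1.5000: CF_t = 33.000000, DF = 0.921838, PV = 30.420647
  t = 2.0000: CF_t = 1033.000000, DF = 0.897166, PV = 926.772203
Price P = sum_t PV_t = 1020.566853
Macaulay numerator sum_t t * PV_t:
  t * PV_t at t = 0.5000: 16.058394
  t * PV_t at t = 1.0000: 31.257215
  t * PV_t at t = 1.5000: 45.630971
  t * PV_t at t = 2.0000: 1853.544406
Macaulay duration D = (sum_t t * PV_t) / P = 1946.490986 / 1020.566853 = 1.907265


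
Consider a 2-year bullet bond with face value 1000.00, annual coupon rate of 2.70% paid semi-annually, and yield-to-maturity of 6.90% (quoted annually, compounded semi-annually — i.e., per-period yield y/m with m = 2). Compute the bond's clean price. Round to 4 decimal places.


Coupon per period c = face * coupon_rate / m = 13.500000
Periods per year m = 2; per-period yield y/m = 0.034500
Number of cashflows N = 4
Cashflows (t years, CF_t, discount factor 1/(1+y/m)^(m*t), PV):
  t = 0.5000: CF_t = 13.500000, DF = 0.966651, PV = 13.049783
  t = 1.0000: CF_t = 13.500000, DF = 0.934413, PV = 12.614580
  t = 1.5000: CF_t = 13.500000, DF = 0.903251, PV = 12.193890
  t = 2.0000: CF_t = 1013.500000, DF = 0.873128, PV = 884.915441
Price P = sum_t PV_t = 922.773693

Answer: Price = 922.7737


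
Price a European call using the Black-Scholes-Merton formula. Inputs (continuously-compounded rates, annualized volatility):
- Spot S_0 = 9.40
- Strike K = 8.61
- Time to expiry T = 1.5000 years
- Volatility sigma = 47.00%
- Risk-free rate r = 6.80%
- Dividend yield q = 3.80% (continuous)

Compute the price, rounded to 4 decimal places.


d1 = (ln(S/K) + (r - q + 0.5*sigma^2) * T) / (sigma * sqrt(T)) = 0.51849335
d2 = d1 - sigma * sqrt(T) = -0.05713674
exp(-rT) = 0.90302955; exp(-qT) = 0.94459407
C = S_0 * exp(-qT) * N(d1) - K * exp(-rT) * N(d2)
N(d1) = 0.69794295; N(d2) = 0.47721813
C = 9.4000 * 0.94459407 * 0.69794295 - 8.6100 * 0.90302955 * 0.47721813 = 2.4868

Answer: Price = 2.4868
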